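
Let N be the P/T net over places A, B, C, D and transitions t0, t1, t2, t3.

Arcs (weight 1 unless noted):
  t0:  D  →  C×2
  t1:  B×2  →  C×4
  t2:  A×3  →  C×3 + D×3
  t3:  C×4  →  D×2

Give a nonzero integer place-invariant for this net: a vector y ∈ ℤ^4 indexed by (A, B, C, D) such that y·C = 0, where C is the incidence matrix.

y = (A:3, B:2, C:1, D:2)

Incidence matrix C (rows=places, cols=transitions):
       t0   t1   t2   t3
    A   0    0   -3    0
    B   0   -2    0    0
    C   2    4    3   -4
    D  -1    0    3    2

Candidate y = [3, 2, 1, 2]; check y·C column-wise:
  col t0: 3·0 + 2·0 + 1·2 + 2·-1 = 0
  col t1: 3·0 + 2·-2 + 1·4 + 2·0 = 0
  col t2: 3·-3 + 2·0 + 1·3 + 2·3 = 0
  col t3: 3·0 + 2·0 + 1·-4 + 2·2 = 0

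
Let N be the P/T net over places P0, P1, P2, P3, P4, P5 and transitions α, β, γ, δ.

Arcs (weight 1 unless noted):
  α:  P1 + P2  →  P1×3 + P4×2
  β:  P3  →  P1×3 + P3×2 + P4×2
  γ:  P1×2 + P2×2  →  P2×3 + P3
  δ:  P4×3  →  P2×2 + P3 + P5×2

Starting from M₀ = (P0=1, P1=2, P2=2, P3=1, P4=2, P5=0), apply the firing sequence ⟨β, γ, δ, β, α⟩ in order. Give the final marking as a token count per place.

step 1: fire β:  (P0=1, P1=2, P2=2, P3=1, P4=2, P5=0) → (P0=1, P1=5, P2=2, P3=2, P4=4, P5=0)
step 2: fire γ:  (P0=1, P1=5, P2=2, P3=2, P4=4, P5=0) → (P0=1, P1=3, P2=3, P3=3, P4=4, P5=0)
step 3: fire δ:  (P0=1, P1=3, P2=3, P3=3, P4=4, P5=0) → (P0=1, P1=3, P2=5, P3=4, P4=1, P5=2)
step 4: fire β:  (P0=1, P1=3, P2=5, P3=4, P4=1, P5=2) → (P0=1, P1=6, P2=5, P3=5, P4=3, P5=2)
step 5: fire α:  (P0=1, P1=6, P2=5, P3=5, P4=3, P5=2) → (P0=1, P1=8, P2=4, P3=5, P4=5, P5=2)

(P0=1, P1=8, P2=4, P3=5, P4=5, P5=2)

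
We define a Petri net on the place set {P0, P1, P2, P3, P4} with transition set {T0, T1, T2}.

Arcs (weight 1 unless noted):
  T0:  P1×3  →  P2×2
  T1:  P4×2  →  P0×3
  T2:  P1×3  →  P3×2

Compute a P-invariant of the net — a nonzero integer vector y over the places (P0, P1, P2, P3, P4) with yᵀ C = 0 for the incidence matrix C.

Incidence matrix C (rows=places, cols=transitions):
       T0   T1   T2
   P0   0    3    0
   P1  -3    0   -3
   P2   2    0    0
   P3   0    0    2
   P4   0   -2    0

Candidate y = [0, 2, 3, 3, 0]; check y·C column-wise:
  col T0: 2·-3 + 3·2 + 3·0 = 0
  col T1: 0·3 + 2·0 + 3·0 + 3·0 + 0·-2 = 0
  col T2: 2·-3 + 3·0 + 3·2 = 0

y = (P0:0, P1:2, P2:3, P3:3, P4:0)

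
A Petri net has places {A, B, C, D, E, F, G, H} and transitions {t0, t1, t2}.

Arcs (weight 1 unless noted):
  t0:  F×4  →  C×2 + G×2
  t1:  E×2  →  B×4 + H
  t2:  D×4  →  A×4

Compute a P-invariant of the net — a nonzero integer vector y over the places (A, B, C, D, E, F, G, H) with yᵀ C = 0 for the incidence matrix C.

Incidence matrix C (rows=places, cols=transitions):
       t0   t1   t2
    A   0    0    4
    B   0    4    0
    C   2    0    0
    D   0    0   -4
    E   0   -2    0
    F  -4    0    0
    G   2    0    0
    H   0    1    0

Candidate y = [1, 0, 0, 1, 0, 0, 0, 0]; check y·C column-wise:
  col t0: 1·0 + 0·2 + 1·0 + 0·-4 + 0·2 = 0
  col t1: 1·0 + 0·4 + 1·0 + 0·-2 + 0·1 = 0
  col t2: 1·4 + 1·-4 = 0

y = (A:1, B:0, C:0, D:1, E:0, F:0, G:0, H:0)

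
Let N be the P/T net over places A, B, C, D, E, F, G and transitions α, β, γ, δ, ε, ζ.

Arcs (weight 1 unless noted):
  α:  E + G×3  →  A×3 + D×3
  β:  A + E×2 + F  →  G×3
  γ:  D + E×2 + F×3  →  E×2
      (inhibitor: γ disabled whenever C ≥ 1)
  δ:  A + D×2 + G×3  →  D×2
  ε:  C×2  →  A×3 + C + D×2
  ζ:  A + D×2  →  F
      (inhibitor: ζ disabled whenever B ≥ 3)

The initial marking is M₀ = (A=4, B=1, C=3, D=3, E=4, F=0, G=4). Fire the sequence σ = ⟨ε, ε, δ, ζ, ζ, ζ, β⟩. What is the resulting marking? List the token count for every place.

step 1: fire ε:  (A=4, B=1, C=3, D=3, E=4, F=0, G=4) → (A=7, B=1, C=2, D=5, E=4, F=0, G=4)
step 2: fire ε:  (A=7, B=1, C=2, D=5, E=4, F=0, G=4) → (A=10, B=1, C=1, D=7, E=4, F=0, G=4)
step 3: fire δ:  (A=10, B=1, C=1, D=7, E=4, F=0, G=4) → (A=9, B=1, C=1, D=7, E=4, F=0, G=1)
step 4: fire ζ:  (A=9, B=1, C=1, D=7, E=4, F=0, G=1) → (A=8, B=1, C=1, D=5, E=4, F=1, G=1)
step 5: fire ζ:  (A=8, B=1, C=1, D=5, E=4, F=1, G=1) → (A=7, B=1, C=1, D=3, E=4, F=2, G=1)
step 6: fire ζ:  (A=7, B=1, C=1, D=3, E=4, F=2, G=1) → (A=6, B=1, C=1, D=1, E=4, F=3, G=1)
step 7: fire β:  (A=6, B=1, C=1, D=1, E=4, F=3, G=1) → (A=5, B=1, C=1, D=1, E=2, F=2, G=4)

(A=5, B=1, C=1, D=1, E=2, F=2, G=4)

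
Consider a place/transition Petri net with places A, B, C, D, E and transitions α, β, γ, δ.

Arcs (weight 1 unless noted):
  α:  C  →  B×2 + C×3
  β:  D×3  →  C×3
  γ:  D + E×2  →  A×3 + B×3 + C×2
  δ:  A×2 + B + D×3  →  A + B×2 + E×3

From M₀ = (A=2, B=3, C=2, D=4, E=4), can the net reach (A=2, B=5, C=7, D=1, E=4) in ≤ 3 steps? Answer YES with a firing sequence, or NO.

step 1: fire α:  (A=2, B=3, C=2, D=4, E=4) → (A=2, B=5, C=4, D=4, E=4)
step 2: fire β:  (A=2, B=5, C=4, D=4, E=4) → (A=2, B=5, C=7, D=1, E=4)

YES — reachable via ⟨α, β⟩ (2 firings)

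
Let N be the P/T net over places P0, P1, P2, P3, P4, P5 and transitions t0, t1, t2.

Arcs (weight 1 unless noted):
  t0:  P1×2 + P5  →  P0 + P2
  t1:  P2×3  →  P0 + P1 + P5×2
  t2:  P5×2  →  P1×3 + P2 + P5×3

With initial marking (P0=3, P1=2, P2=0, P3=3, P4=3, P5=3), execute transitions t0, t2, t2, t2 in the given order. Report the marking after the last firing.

(P0=4, P1=9, P2=4, P3=3, P4=3, P5=5)

step 1: fire t0:  (P0=3, P1=2, P2=0, P3=3, P4=3, P5=3) → (P0=4, P1=0, P2=1, P3=3, P4=3, P5=2)
step 2: fire t2:  (P0=4, P1=0, P2=1, P3=3, P4=3, P5=2) → (P0=4, P1=3, P2=2, P3=3, P4=3, P5=3)
step 3: fire t2:  (P0=4, P1=3, P2=2, P3=3, P4=3, P5=3) → (P0=4, P1=6, P2=3, P3=3, P4=3, P5=4)
step 4: fire t2:  (P0=4, P1=6, P2=3, P3=3, P4=3, P5=4) → (P0=4, P1=9, P2=4, P3=3, P4=3, P5=5)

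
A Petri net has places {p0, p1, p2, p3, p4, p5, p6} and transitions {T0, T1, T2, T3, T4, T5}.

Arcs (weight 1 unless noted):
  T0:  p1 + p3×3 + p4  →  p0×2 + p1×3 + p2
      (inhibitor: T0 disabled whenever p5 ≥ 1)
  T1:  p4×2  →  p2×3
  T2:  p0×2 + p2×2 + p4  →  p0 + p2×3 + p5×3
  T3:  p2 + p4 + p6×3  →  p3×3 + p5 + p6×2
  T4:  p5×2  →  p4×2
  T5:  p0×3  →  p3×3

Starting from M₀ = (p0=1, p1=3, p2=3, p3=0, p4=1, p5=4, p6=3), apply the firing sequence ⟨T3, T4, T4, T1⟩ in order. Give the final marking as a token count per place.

step 1: fire T3:  (p0=1, p1=3, p2=3, p3=0, p4=1, p5=4, p6=3) → (p0=1, p1=3, p2=2, p3=3, p4=0, p5=5, p6=2)
step 2: fire T4:  (p0=1, p1=3, p2=2, p3=3, p4=0, p5=5, p6=2) → (p0=1, p1=3, p2=2, p3=3, p4=2, p5=3, p6=2)
step 3: fire T4:  (p0=1, p1=3, p2=2, p3=3, p4=2, p5=3, p6=2) → (p0=1, p1=3, p2=2, p3=3, p4=4, p5=1, p6=2)
step 4: fire T1:  (p0=1, p1=3, p2=2, p3=3, p4=4, p5=1, p6=2) → (p0=1, p1=3, p2=5, p3=3, p4=2, p5=1, p6=2)

(p0=1, p1=3, p2=5, p3=3, p4=2, p5=1, p6=2)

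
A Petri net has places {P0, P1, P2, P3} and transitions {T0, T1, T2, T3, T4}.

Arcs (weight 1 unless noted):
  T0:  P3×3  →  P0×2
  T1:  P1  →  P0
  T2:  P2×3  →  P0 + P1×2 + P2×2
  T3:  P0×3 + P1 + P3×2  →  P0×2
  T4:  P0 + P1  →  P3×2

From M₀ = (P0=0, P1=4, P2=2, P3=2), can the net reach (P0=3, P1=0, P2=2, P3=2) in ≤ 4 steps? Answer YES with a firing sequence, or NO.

depth 0: 1 marking
depth 1: 2 markings reached so far
depth 2: 4 markings reached so far
depth 3: 7 markings reached so far
depth 4: 13 markings reached so far
target is not among the 13 markings reachable within 4 steps

NO — not reachable within 4 firings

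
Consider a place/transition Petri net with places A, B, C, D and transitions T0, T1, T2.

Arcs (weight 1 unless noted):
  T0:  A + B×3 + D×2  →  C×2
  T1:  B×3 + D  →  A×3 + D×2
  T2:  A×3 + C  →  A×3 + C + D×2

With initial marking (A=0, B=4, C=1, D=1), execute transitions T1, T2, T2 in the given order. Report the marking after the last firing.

(A=3, B=1, C=1, D=6)

step 1: fire T1:  (A=0, B=4, C=1, D=1) → (A=3, B=1, C=1, D=2)
step 2: fire T2:  (A=3, B=1, C=1, D=2) → (A=3, B=1, C=1, D=4)
step 3: fire T2:  (A=3, B=1, C=1, D=4) → (A=3, B=1, C=1, D=6)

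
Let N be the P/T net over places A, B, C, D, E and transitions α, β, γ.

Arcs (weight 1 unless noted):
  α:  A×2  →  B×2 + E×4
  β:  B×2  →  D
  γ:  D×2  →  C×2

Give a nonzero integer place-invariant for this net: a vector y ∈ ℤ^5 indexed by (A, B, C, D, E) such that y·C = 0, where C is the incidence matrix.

y = (A:1, B:1, C:2, D:2, E:0)

Incidence matrix C (rows=places, cols=transitions):
        α    β    γ
    A  -2    0    0
    B   2   -2    0
    C   0    0    2
    D   0    1   -2
    E   4    0    0

Candidate y = [1, 1, 2, 2, 0]; check y·C column-wise:
  col α: 1·-2 + 1·2 + 2·0 + 2·0 + 0·4 = 0
  col β: 1·0 + 1·-2 + 2·0 + 2·1 = 0
  col γ: 1·0 + 1·0 + 2·2 + 2·-2 = 0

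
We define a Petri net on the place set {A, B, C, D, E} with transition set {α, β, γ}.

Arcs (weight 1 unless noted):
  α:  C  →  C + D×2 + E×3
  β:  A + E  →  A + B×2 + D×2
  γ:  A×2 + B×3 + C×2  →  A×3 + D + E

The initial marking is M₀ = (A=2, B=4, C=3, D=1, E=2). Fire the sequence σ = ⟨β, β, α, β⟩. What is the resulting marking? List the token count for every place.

(A=2, B=10, C=3, D=9, E=2)

step 1: fire β:  (A=2, B=4, C=3, D=1, E=2) → (A=2, B=6, C=3, D=3, E=1)
step 2: fire β:  (A=2, B=6, C=3, D=3, E=1) → (A=2, B=8, C=3, D=5, E=0)
step 3: fire α:  (A=2, B=8, C=3, D=5, E=0) → (A=2, B=8, C=3, D=7, E=3)
step 4: fire β:  (A=2, B=8, C=3, D=7, E=3) → (A=2, B=10, C=3, D=9, E=2)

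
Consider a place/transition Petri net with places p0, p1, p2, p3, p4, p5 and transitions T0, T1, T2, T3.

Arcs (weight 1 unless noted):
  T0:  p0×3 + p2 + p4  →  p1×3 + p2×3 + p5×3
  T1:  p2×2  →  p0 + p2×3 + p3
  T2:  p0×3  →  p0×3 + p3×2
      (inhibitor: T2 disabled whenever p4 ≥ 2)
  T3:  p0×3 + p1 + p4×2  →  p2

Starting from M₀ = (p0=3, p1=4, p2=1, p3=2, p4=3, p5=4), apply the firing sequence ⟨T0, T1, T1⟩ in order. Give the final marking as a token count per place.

step 1: fire T0:  (p0=3, p1=4, p2=1, p3=2, p4=3, p5=4) → (p0=0, p1=7, p2=3, p3=2, p4=2, p5=7)
step 2: fire T1:  (p0=0, p1=7, p2=3, p3=2, p4=2, p5=7) → (p0=1, p1=7, p2=4, p3=3, p4=2, p5=7)
step 3: fire T1:  (p0=1, p1=7, p2=4, p3=3, p4=2, p5=7) → (p0=2, p1=7, p2=5, p3=4, p4=2, p5=7)

(p0=2, p1=7, p2=5, p3=4, p4=2, p5=7)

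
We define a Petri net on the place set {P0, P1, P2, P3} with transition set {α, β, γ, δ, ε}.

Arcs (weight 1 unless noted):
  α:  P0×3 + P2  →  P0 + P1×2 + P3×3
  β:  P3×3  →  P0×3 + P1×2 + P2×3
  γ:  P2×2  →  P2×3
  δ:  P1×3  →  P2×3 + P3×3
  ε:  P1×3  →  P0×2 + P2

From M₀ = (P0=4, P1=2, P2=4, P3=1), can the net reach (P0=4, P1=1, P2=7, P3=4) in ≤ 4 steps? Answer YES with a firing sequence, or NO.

NO — not reachable within 4 firings

depth 0: 1 marking
depth 1: 3 markings reached so far
depth 2: 8 markings reached so far
depth 3: 17 markings reached so far
depth 4: 36 markings reached so far
target is not among the 36 markings reachable within 4 steps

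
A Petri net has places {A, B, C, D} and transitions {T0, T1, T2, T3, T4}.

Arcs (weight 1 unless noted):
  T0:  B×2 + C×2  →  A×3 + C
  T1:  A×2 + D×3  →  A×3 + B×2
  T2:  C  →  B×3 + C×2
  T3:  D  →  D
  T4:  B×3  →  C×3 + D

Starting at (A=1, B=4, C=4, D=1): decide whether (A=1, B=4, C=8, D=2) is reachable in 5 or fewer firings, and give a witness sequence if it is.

step 1: fire T2:  (A=1, B=4, C=4, D=1) → (A=1, B=7, C=5, D=1)
step 2: fire T4:  (A=1, B=7, C=5, D=1) → (A=1, B=4, C=8, D=2)

YES — reachable via ⟨T2, T4⟩ (2 firings)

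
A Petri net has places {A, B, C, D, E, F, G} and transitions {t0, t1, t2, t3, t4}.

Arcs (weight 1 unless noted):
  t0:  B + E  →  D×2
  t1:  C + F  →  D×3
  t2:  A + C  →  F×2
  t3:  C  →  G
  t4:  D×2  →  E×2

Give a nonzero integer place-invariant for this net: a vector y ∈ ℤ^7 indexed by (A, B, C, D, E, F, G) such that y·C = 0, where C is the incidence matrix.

Incidence matrix C (rows=places, cols=transitions):
       t0   t1   t2   t3   t4
    A   0    0   -1    0    0
    B  -1    0    0    0    0
    C   0   -1   -1   -1    0
    D   2    3    0    0   -2
    E  -1    0    0    0    2
    F   0   -1    2    0    0
    G   0    0    0    1    0

Candidate y = [6, 1, 0, 1, 1, 3, 0]; check y·C column-wise:
  col t0: 6·0 + 1·-1 + 1·2 + 1·-1 + 3·0 = 0
  col t1: 6·0 + 1·0 + 0·-1 + 1·3 + 1·0 + 3·-1 = 0
  col t2: 6·-1 + 1·0 + 0·-1 + 1·0 + 1·0 + 3·2 = 0
  col t3: 6·0 + 1·0 + 0·-1 + 1·0 + 1·0 + 3·0 + 0·1 = 0
  col t4: 6·0 + 1·0 + 1·-2 + 1·2 + 3·0 = 0

y = (A:6, B:1, C:0, D:1, E:1, F:3, G:0)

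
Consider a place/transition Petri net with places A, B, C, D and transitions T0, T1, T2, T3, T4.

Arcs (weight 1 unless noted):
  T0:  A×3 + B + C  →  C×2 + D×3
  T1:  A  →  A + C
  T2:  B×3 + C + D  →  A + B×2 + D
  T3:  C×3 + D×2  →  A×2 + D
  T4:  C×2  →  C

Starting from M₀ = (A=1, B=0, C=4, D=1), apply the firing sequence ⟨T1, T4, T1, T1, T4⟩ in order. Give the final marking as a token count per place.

(A=1, B=0, C=5, D=1)

step 1: fire T1:  (A=1, B=0, C=4, D=1) → (A=1, B=0, C=5, D=1)
step 2: fire T4:  (A=1, B=0, C=5, D=1) → (A=1, B=0, C=4, D=1)
step 3: fire T1:  (A=1, B=0, C=4, D=1) → (A=1, B=0, C=5, D=1)
step 4: fire T1:  (A=1, B=0, C=5, D=1) → (A=1, B=0, C=6, D=1)
step 5: fire T4:  (A=1, B=0, C=6, D=1) → (A=1, B=0, C=5, D=1)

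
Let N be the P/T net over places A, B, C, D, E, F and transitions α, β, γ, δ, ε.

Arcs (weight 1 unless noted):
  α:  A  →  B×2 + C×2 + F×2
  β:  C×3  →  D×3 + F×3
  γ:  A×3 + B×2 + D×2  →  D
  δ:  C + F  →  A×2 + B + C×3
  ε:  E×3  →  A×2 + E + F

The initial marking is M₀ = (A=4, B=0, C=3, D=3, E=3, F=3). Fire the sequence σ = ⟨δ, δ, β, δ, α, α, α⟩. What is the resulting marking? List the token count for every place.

step 1: fire δ:  (A=4, B=0, C=3, D=3, E=3, F=3) → (A=6, B=1, C=5, D=3, E=3, F=2)
step 2: fire δ:  (A=6, B=1, C=5, D=3, E=3, F=2) → (A=8, B=2, C=7, D=3, E=3, F=1)
step 3: fire β:  (A=8, B=2, C=7, D=3, E=3, F=1) → (A=8, B=2, C=4, D=6, E=3, F=4)
step 4: fire δ:  (A=8, B=2, C=4, D=6, E=3, F=4) → (A=10, B=3, C=6, D=6, E=3, F=3)
step 5: fire α:  (A=10, B=3, C=6, D=6, E=3, F=3) → (A=9, B=5, C=8, D=6, E=3, F=5)
step 6: fire α:  (A=9, B=5, C=8, D=6, E=3, F=5) → (A=8, B=7, C=10, D=6, E=3, F=7)
step 7: fire α:  (A=8, B=7, C=10, D=6, E=3, F=7) → (A=7, B=9, C=12, D=6, E=3, F=9)

(A=7, B=9, C=12, D=6, E=3, F=9)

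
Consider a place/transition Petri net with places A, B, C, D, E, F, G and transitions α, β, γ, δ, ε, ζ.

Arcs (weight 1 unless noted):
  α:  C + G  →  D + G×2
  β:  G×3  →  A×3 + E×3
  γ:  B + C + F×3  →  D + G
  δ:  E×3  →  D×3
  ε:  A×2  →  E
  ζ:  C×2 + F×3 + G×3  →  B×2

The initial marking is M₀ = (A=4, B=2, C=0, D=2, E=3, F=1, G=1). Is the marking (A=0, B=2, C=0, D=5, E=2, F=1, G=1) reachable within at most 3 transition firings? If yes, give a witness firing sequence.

YES — reachable via ⟨δ, ε, ε⟩ (3 firings)

step 1: fire δ:  (A=4, B=2, C=0, D=2, E=3, F=1, G=1) → (A=4, B=2, C=0, D=5, E=0, F=1, G=1)
step 2: fire ε:  (A=4, B=2, C=0, D=5, E=0, F=1, G=1) → (A=2, B=2, C=0, D=5, E=1, F=1, G=1)
step 3: fire ε:  (A=2, B=2, C=0, D=5, E=1, F=1, G=1) → (A=0, B=2, C=0, D=5, E=2, F=1, G=1)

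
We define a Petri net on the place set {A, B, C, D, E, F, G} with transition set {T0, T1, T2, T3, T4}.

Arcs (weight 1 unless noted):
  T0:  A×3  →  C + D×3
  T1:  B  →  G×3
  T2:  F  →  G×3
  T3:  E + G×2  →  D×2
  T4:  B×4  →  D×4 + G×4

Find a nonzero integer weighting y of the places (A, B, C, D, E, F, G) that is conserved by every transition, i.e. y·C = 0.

Incidence matrix C (rows=places, cols=transitions):
       T0   T1   T2   T3   T4
    A  -3    0    0    0    0
    B   0   -1    0    0   -4
    C   1    0    0    0    0
    D   3    0    0    2    4
    E   0    0    0   -1    0
    F   0    0   -1    0    0
    G   0    3    3   -2    4

Candidate y = [1, 0, 3, 0, 0, 0, 0]; check y·C column-wise:
  col T0: 1·-3 + 3·1 + 0·3 = 0
  col T1: 1·0 + 0·-1 + 3·0 + 0·3 = 0
  col T2: 1·0 + 3·0 + 0·-1 + 0·3 = 0
  col T3: 1·0 + 3·0 + 0·2 + 0·-1 + 0·-2 = 0
  col T4: 1·0 + 0·-4 + 3·0 + 0·4 + 0·4 = 0

y = (A:1, B:0, C:3, D:0, E:0, F:0, G:0)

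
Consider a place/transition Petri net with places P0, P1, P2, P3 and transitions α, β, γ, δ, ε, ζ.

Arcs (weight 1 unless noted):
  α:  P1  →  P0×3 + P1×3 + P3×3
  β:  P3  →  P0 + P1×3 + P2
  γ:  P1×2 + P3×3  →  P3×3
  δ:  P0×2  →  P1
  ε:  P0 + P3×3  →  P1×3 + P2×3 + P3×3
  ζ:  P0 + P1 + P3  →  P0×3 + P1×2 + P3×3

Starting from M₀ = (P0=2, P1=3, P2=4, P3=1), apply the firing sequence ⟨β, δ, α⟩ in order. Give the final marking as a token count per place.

step 1: fire β:  (P0=2, P1=3, P2=4, P3=1) → (P0=3, P1=6, P2=5, P3=0)
step 2: fire δ:  (P0=3, P1=6, P2=5, P3=0) → (P0=1, P1=7, P2=5, P3=0)
step 3: fire α:  (P0=1, P1=7, P2=5, P3=0) → (P0=4, P1=9, P2=5, P3=3)

(P0=4, P1=9, P2=5, P3=3)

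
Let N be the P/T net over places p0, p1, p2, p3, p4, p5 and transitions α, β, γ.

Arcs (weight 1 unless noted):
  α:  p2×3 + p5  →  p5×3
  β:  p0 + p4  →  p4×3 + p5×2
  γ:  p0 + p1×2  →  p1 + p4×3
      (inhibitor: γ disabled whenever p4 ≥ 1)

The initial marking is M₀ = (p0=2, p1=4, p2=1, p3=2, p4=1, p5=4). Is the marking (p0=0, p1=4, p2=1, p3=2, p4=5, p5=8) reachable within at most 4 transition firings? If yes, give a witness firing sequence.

step 1: fire β:  (p0=2, p1=4, p2=1, p3=2, p4=1, p5=4) → (p0=1, p1=4, p2=1, p3=2, p4=3, p5=6)
step 2: fire β:  (p0=1, p1=4, p2=1, p3=2, p4=3, p5=6) → (p0=0, p1=4, p2=1, p3=2, p4=5, p5=8)

YES — reachable via ⟨β, β⟩ (2 firings)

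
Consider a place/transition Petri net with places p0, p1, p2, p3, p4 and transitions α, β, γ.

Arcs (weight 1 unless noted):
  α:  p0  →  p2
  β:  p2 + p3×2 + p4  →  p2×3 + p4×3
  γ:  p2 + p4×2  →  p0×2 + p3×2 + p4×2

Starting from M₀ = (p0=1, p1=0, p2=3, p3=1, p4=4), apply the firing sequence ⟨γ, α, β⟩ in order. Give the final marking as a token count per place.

step 1: fire γ:  (p0=1, p1=0, p2=3, p3=1, p4=4) → (p0=3, p1=0, p2=2, p3=3, p4=4)
step 2: fire α:  (p0=3, p1=0, p2=2, p3=3, p4=4) → (p0=2, p1=0, p2=3, p3=3, p4=4)
step 3: fire β:  (p0=2, p1=0, p2=3, p3=3, p4=4) → (p0=2, p1=0, p2=5, p3=1, p4=6)

(p0=2, p1=0, p2=5, p3=1, p4=6)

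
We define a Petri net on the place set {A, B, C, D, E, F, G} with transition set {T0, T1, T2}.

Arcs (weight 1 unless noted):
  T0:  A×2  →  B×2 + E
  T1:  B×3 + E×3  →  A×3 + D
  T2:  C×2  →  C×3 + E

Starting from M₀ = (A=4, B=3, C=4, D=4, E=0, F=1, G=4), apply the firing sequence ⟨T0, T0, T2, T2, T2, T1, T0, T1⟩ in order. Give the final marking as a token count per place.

(A=4, B=3, C=7, D=6, E=0, F=1, G=4)

step 1: fire T0:  (A=4, B=3, C=4, D=4, E=0, F=1, G=4) → (A=2, B=5, C=4, D=4, E=1, F=1, G=4)
step 2: fire T0:  (A=2, B=5, C=4, D=4, E=1, F=1, G=4) → (A=0, B=7, C=4, D=4, E=2, F=1, G=4)
step 3: fire T2:  (A=0, B=7, C=4, D=4, E=2, F=1, G=4) → (A=0, B=7, C=5, D=4, E=3, F=1, G=4)
step 4: fire T2:  (A=0, B=7, C=5, D=4, E=3, F=1, G=4) → (A=0, B=7, C=6, D=4, E=4, F=1, G=4)
step 5: fire T2:  (A=0, B=7, C=6, D=4, E=4, F=1, G=4) → (A=0, B=7, C=7, D=4, E=5, F=1, G=4)
step 6: fire T1:  (A=0, B=7, C=7, D=4, E=5, F=1, G=4) → (A=3, B=4, C=7, D=5, E=2, F=1, G=4)
step 7: fire T0:  (A=3, B=4, C=7, D=5, E=2, F=1, G=4) → (A=1, B=6, C=7, D=5, E=3, F=1, G=4)
step 8: fire T1:  (A=1, B=6, C=7, D=5, E=3, F=1, G=4) → (A=4, B=3, C=7, D=6, E=0, F=1, G=4)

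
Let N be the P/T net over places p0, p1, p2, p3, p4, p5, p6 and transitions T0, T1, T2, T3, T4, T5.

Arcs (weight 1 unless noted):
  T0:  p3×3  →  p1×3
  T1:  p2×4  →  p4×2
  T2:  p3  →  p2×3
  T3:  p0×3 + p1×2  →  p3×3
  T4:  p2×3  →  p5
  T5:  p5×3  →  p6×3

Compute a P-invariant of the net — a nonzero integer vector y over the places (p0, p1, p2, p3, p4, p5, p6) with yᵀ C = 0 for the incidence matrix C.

Incidence matrix C (rows=places, cols=transitions):
       T0   T1   T2   T3   T4   T5
   p0   0    0    0   -3    0    0
   p1   3    0    0   -2    0    0
   p2   0   -4    3    0   -3    0
   p3  -3    0   -1    3    0    0
   p4   0    2    0    0    0    0
   p5   0    0    0    0    1   -3
   p6   0    0    0    0    0    3

Candidate y = [1, 3, 1, 3, 2, 3, 3]; check y·C column-wise:
  col T0: 1·0 + 3·3 + 1·0 + 3·-3 + 2·0 + 3·0 + 3·0 = 0
  col T1: 1·0 + 3·0 + 1·-4 + 3·0 + 2·2 + 3·0 + 3·0 = 0
  col T2: 1·0 + 3·0 + 1·3 + 3·-1 + 2·0 + 3·0 + 3·0 = 0
  col T3: 1·-3 + 3·-2 + 1·0 + 3·3 + 2·0 + 3·0 + 3·0 = 0
  col T4: 1·0 + 3·0 + 1·-3 + 3·0 + 2·0 + 3·1 + 3·0 = 0
  col T5: 1·0 + 3·0 + 1·0 + 3·0 + 2·0 + 3·-3 + 3·3 = 0

y = (p0:1, p1:3, p2:1, p3:3, p4:2, p5:3, p6:3)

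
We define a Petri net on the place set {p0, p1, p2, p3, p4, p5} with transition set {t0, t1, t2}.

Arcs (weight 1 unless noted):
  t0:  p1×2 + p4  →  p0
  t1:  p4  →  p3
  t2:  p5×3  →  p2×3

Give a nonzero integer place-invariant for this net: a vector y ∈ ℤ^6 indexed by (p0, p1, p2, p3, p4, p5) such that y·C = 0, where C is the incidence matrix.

y = (p0:2, p1:1, p2:0, p3:0, p4:0, p5:0)

Incidence matrix C (rows=places, cols=transitions):
       t0   t1   t2
   p0   1    0    0
   p1  -2    0    0
   p2   0    0    3
   p3   0    1    0
   p4  -1   -1    0
   p5   0    0   -3

Candidate y = [2, 1, 0, 0, 0, 0]; check y·C column-wise:
  col t0: 2·1 + 1·-2 + 0·-1 = 0
  col t1: 2·0 + 1·0 + 0·1 + 0·-1 = 0
  col t2: 2·0 + 1·0 + 0·3 + 0·-3 = 0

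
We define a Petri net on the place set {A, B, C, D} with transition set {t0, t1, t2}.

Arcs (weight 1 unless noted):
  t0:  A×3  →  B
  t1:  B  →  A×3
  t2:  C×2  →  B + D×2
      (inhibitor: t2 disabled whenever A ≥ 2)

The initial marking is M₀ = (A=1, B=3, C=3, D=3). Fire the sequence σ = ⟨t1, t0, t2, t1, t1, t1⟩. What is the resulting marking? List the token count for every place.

(A=10, B=1, C=1, D=5)

step 1: fire t1:  (A=1, B=3, C=3, D=3) → (A=4, B=2, C=3, D=3)
step 2: fire t0:  (A=4, B=2, C=3, D=3) → (A=1, B=3, C=3, D=3)
step 3: fire t2:  (A=1, B=3, C=3, D=3) → (A=1, B=4, C=1, D=5)
step 4: fire t1:  (A=1, B=4, C=1, D=5) → (A=4, B=3, C=1, D=5)
step 5: fire t1:  (A=4, B=3, C=1, D=5) → (A=7, B=2, C=1, D=5)
step 6: fire t1:  (A=7, B=2, C=1, D=5) → (A=10, B=1, C=1, D=5)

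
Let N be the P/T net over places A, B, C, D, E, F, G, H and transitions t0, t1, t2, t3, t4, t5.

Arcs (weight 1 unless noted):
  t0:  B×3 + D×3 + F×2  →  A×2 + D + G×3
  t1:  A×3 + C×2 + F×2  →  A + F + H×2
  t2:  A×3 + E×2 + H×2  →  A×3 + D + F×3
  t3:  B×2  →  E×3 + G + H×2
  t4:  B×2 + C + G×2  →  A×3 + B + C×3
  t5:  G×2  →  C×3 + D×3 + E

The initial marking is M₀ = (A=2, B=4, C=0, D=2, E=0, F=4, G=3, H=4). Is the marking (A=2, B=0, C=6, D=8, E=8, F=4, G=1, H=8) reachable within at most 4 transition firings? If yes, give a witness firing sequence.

step 1: fire t3:  (A=2, B=4, C=0, D=2, E=0, F=4, G=3, H=4) → (A=2, B=2, C=0, D=2, E=3, F=4, G=4, H=6)
step 2: fire t3:  (A=2, B=2, C=0, D=2, E=3, F=4, G=4, H=6) → (A=2, B=0, C=0, D=2, E=6, F=4, G=5, H=8)
step 3: fire t5:  (A=2, B=0, C=0, D=2, E=6, F=4, G=5, H=8) → (A=2, B=0, C=3, D=5, E=7, F=4, G=3, H=8)
step 4: fire t5:  (A=2, B=0, C=3, D=5, E=7, F=4, G=3, H=8) → (A=2, B=0, C=6, D=8, E=8, F=4, G=1, H=8)

YES — reachable via ⟨t3, t3, t5, t5⟩ (4 firings)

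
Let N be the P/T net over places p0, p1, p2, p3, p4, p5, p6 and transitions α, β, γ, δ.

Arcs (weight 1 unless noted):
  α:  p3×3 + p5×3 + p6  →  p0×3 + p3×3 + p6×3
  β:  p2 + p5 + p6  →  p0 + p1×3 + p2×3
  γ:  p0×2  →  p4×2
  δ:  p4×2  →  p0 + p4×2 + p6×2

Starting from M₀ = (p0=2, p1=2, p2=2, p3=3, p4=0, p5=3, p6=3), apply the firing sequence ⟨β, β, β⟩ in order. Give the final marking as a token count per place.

step 1: fire β:  (p0=2, p1=2, p2=2, p3=3, p4=0, p5=3, p6=3) → (p0=3, p1=5, p2=4, p3=3, p4=0, p5=2, p6=2)
step 2: fire β:  (p0=3, p1=5, p2=4, p3=3, p4=0, p5=2, p6=2) → (p0=4, p1=8, p2=6, p3=3, p4=0, p5=1, p6=1)
step 3: fire β:  (p0=4, p1=8, p2=6, p3=3, p4=0, p5=1, p6=1) → (p0=5, p1=11, p2=8, p3=3, p4=0, p5=0, p6=0)

(p0=5, p1=11, p2=8, p3=3, p4=0, p5=0, p6=0)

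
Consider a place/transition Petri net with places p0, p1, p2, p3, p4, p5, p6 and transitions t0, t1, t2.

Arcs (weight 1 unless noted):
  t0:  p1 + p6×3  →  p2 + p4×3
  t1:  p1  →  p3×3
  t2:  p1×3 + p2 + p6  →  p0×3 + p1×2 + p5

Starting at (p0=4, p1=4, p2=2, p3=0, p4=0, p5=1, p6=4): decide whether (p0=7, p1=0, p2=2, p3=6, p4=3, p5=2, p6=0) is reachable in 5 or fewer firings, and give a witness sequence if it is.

YES — reachable via ⟨t0, t2, t1, t1⟩ (4 firings)

step 1: fire t0:  (p0=4, p1=4, p2=2, p3=0, p4=0, p5=1, p6=4) → (p0=4, p1=3, p2=3, p3=0, p4=3, p5=1, p6=1)
step 2: fire t2:  (p0=4, p1=3, p2=3, p3=0, p4=3, p5=1, p6=1) → (p0=7, p1=2, p2=2, p3=0, p4=3, p5=2, p6=0)
step 3: fire t1:  (p0=7, p1=2, p2=2, p3=0, p4=3, p5=2, p6=0) → (p0=7, p1=1, p2=2, p3=3, p4=3, p5=2, p6=0)
step 4: fire t1:  (p0=7, p1=1, p2=2, p3=3, p4=3, p5=2, p6=0) → (p0=7, p1=0, p2=2, p3=6, p4=3, p5=2, p6=0)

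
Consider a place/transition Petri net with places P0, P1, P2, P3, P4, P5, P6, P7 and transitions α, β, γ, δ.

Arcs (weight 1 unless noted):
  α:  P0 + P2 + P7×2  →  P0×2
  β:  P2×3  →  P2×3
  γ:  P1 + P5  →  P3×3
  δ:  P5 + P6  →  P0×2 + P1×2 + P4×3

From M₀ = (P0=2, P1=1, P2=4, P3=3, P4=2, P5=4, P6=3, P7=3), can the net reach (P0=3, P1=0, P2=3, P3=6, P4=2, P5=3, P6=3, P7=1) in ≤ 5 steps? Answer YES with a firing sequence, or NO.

step 1: fire α:  (P0=2, P1=1, P2=4, P3=3, P4=2, P5=4, P6=3, P7=3) → (P0=3, P1=1, P2=3, P3=3, P4=2, P5=4, P6=3, P7=1)
step 2: fire γ:  (P0=3, P1=1, P2=3, P3=3, P4=2, P5=4, P6=3, P7=1) → (P0=3, P1=0, P2=3, P3=6, P4=2, P5=3, P6=3, P7=1)

YES — reachable via ⟨α, γ⟩ (2 firings)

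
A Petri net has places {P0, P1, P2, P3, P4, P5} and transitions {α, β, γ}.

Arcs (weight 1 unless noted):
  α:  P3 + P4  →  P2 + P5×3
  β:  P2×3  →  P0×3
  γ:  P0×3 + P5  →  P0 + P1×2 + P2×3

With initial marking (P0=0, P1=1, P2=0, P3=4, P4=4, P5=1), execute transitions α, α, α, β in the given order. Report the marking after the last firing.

(P0=3, P1=1, P2=0, P3=1, P4=1, P5=10)

step 1: fire α:  (P0=0, P1=1, P2=0, P3=4, P4=4, P5=1) → (P0=0, P1=1, P2=1, P3=3, P4=3, P5=4)
step 2: fire α:  (P0=0, P1=1, P2=1, P3=3, P4=3, P5=4) → (P0=0, P1=1, P2=2, P3=2, P4=2, P5=7)
step 3: fire α:  (P0=0, P1=1, P2=2, P3=2, P4=2, P5=7) → (P0=0, P1=1, P2=3, P3=1, P4=1, P5=10)
step 4: fire β:  (P0=0, P1=1, P2=3, P3=1, P4=1, P5=10) → (P0=3, P1=1, P2=0, P3=1, P4=1, P5=10)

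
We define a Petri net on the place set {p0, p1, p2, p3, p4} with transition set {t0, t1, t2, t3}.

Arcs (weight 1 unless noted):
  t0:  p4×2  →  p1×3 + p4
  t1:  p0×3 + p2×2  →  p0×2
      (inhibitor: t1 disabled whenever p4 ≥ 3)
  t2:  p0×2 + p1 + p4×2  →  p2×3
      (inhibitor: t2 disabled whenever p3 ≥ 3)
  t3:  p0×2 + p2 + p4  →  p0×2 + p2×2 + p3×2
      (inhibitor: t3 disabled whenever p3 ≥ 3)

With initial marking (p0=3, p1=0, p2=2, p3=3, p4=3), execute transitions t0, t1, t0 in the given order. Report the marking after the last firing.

step 1: fire t0:  (p0=3, p1=0, p2=2, p3=3, p4=3) → (p0=3, p1=3, p2=2, p3=3, p4=2)
step 2: fire t1:  (p0=3, p1=3, p2=2, p3=3, p4=2) → (p0=2, p1=3, p2=0, p3=3, p4=2)
step 3: fire t0:  (p0=2, p1=3, p2=0, p3=3, p4=2) → (p0=2, p1=6, p2=0, p3=3, p4=1)

(p0=2, p1=6, p2=0, p3=3, p4=1)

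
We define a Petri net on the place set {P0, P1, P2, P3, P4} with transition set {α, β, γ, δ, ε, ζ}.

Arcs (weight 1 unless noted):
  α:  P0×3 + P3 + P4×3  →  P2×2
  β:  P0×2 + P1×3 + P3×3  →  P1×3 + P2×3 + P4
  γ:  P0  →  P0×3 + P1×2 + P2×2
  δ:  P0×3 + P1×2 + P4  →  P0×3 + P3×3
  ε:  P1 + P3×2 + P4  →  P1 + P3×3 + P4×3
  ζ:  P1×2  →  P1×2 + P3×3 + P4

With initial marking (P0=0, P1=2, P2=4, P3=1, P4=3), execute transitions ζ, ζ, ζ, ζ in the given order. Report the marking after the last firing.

(P0=0, P1=2, P2=4, P3=13, P4=7)

step 1: fire ζ:  (P0=0, P1=2, P2=4, P3=1, P4=3) → (P0=0, P1=2, P2=4, P3=4, P4=4)
step 2: fire ζ:  (P0=0, P1=2, P2=4, P3=4, P4=4) → (P0=0, P1=2, P2=4, P3=7, P4=5)
step 3: fire ζ:  (P0=0, P1=2, P2=4, P3=7, P4=5) → (P0=0, P1=2, P2=4, P3=10, P4=6)
step 4: fire ζ:  (P0=0, P1=2, P2=4, P3=10, P4=6) → (P0=0, P1=2, P2=4, P3=13, P4=7)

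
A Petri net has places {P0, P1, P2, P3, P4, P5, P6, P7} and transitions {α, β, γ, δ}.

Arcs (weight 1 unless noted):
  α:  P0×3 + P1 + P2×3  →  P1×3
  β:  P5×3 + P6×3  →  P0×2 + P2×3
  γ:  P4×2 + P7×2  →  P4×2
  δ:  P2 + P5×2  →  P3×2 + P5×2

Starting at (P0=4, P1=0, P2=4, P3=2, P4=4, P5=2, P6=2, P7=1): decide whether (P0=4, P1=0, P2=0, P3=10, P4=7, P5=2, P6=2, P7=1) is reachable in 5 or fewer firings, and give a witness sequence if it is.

depth 0: 1 marking
depth 1: 2 markings reached so far
depth 2: 3 markings reached so far
depth 3: 4 markings reached so far
depth 4: 5 markings reached so far
depth 5: 5 markings reached so far
(frontier empty at depth 5; search complete)
target is not among the 5 markings reachable within 5 steps

NO — not reachable within 5 firings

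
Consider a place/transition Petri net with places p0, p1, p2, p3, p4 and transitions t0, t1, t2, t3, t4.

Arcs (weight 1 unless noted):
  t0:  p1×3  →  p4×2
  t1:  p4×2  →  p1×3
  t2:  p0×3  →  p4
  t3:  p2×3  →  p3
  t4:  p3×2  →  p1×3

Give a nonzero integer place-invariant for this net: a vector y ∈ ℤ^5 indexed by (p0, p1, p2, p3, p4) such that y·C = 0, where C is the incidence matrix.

Incidence matrix C (rows=places, cols=transitions):
       t0   t1   t2   t3   t4
   p0   0    0   -3    0    0
   p1  -3    3    0    0    3
   p2   0    0    0   -3    0
   p3   0    0    0    1   -2
   p4   2   -2    1    0    0

Candidate y = [1, 2, 1, 3, 3]; check y·C column-wise:
  col t0: 1·0 + 2·-3 + 1·0 + 3·0 + 3·2 = 0
  col t1: 1·0 + 2·3 + 1·0 + 3·0 + 3·-2 = 0
  col t2: 1·-3 + 2·0 + 1·0 + 3·0 + 3·1 = 0
  col t3: 1·0 + 2·0 + 1·-3 + 3·1 + 3·0 = 0
  col t4: 1·0 + 2·3 + 1·0 + 3·-2 + 3·0 = 0

y = (p0:1, p1:2, p2:1, p3:3, p4:3)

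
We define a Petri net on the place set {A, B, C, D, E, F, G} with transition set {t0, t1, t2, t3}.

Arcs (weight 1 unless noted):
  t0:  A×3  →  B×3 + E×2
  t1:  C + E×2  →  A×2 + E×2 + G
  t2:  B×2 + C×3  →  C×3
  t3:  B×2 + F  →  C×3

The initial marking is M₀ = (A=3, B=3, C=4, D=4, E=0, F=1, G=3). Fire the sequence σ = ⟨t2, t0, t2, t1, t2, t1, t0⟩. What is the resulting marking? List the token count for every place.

(A=1, B=3, C=2, D=4, E=4, F=1, G=5)

step 1: fire t2:  (A=3, B=3, C=4, D=4, E=0, F=1, G=3) → (A=3, B=1, C=4, D=4, E=0, F=1, G=3)
step 2: fire t0:  (A=3, B=1, C=4, D=4, E=0, F=1, G=3) → (A=0, B=4, C=4, D=4, E=2, F=1, G=3)
step 3: fire t2:  (A=0, B=4, C=4, D=4, E=2, F=1, G=3) → (A=0, B=2, C=4, D=4, E=2, F=1, G=3)
step 4: fire t1:  (A=0, B=2, C=4, D=4, E=2, F=1, G=3) → (A=2, B=2, C=3, D=4, E=2, F=1, G=4)
step 5: fire t2:  (A=2, B=2, C=3, D=4, E=2, F=1, G=4) → (A=2, B=0, C=3, D=4, E=2, F=1, G=4)
step 6: fire t1:  (A=2, B=0, C=3, D=4, E=2, F=1, G=4) → (A=4, B=0, C=2, D=4, E=2, F=1, G=5)
step 7: fire t0:  (A=4, B=0, C=2, D=4, E=2, F=1, G=5) → (A=1, B=3, C=2, D=4, E=4, F=1, G=5)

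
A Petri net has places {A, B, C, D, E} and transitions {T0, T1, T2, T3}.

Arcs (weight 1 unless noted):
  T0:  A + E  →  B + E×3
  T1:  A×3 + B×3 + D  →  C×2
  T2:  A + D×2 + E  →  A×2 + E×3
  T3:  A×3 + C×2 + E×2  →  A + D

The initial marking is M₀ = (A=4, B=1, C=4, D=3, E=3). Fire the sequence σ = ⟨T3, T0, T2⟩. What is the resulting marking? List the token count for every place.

step 1: fire T3:  (A=4, B=1, C=4, D=3, E=3) → (A=2, B=1, C=2, D=4, E=1)
step 2: fire T0:  (A=2, B=1, C=2, D=4, E=1) → (A=1, B=2, C=2, D=4, E=3)
step 3: fire T2:  (A=1, B=2, C=2, D=4, E=3) → (A=2, B=2, C=2, D=2, E=5)

(A=2, B=2, C=2, D=2, E=5)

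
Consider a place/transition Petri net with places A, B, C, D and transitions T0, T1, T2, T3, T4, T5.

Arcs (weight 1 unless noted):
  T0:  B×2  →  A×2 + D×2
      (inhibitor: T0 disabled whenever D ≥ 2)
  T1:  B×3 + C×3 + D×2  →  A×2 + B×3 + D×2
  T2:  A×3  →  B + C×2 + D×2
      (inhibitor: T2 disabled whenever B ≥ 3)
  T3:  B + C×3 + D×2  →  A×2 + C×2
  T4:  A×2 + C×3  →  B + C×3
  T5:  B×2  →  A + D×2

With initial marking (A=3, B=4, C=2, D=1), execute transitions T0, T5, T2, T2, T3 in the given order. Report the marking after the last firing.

(A=2, B=1, C=5, D=7)

step 1: fire T0:  (A=3, B=4, C=2, D=1) → (A=5, B=2, C=2, D=3)
step 2: fire T5:  (A=5, B=2, C=2, D=3) → (A=6, B=0, C=2, D=5)
step 3: fire T2:  (A=6, B=0, C=2, D=5) → (A=3, B=1, C=4, D=7)
step 4: fire T2:  (A=3, B=1, C=4, D=7) → (A=0, B=2, C=6, D=9)
step 5: fire T3:  (A=0, B=2, C=6, D=9) → (A=2, B=1, C=5, D=7)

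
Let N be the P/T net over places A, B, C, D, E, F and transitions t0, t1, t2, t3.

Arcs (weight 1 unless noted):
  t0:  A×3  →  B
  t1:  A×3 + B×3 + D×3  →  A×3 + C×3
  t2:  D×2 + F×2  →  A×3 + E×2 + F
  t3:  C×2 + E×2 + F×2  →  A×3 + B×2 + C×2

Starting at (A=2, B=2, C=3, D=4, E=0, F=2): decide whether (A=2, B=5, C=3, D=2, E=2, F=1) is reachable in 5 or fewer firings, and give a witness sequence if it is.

depth 0: 1 marking
depth 1: 2 markings reached so far
depth 2: 3 markings reached so far
depth 3: 3 markings reached so far
(frontier empty at depth 3; search complete)
target is not among the 3 markings reachable within 5 steps

NO — not reachable within 5 firings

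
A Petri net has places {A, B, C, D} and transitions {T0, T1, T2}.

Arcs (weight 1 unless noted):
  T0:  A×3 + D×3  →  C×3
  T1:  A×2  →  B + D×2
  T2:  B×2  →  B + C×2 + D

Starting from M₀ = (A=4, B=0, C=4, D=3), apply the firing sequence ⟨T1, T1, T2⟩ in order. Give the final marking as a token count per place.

(A=0, B=1, C=6, D=8)

step 1: fire T1:  (A=4, B=0, C=4, D=3) → (A=2, B=1, C=4, D=5)
step 2: fire T1:  (A=2, B=1, C=4, D=5) → (A=0, B=2, C=4, D=7)
step 3: fire T2:  (A=0, B=2, C=4, D=7) → (A=0, B=1, C=6, D=8)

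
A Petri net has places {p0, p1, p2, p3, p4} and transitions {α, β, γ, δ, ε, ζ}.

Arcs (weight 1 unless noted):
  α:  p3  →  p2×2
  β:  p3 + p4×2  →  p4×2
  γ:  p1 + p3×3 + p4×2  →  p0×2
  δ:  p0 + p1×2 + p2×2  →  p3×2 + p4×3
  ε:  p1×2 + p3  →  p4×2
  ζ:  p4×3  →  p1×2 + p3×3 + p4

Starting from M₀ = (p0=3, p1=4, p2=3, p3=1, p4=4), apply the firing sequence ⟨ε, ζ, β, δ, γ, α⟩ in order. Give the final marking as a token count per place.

(p0=4, p1=1, p2=3, p3=0, p4=5)

step 1: fire ε:  (p0=3, p1=4, p2=3, p3=1, p4=4) → (p0=3, p1=2, p2=3, p3=0, p4=6)
step 2: fire ζ:  (p0=3, p1=2, p2=3, p3=0, p4=6) → (p0=3, p1=4, p2=3, p3=3, p4=4)
step 3: fire β:  (p0=3, p1=4, p2=3, p3=3, p4=4) → (p0=3, p1=4, p2=3, p3=2, p4=4)
step 4: fire δ:  (p0=3, p1=4, p2=3, p3=2, p4=4) → (p0=2, p1=2, p2=1, p3=4, p4=7)
step 5: fire γ:  (p0=2, p1=2, p2=1, p3=4, p4=7) → (p0=4, p1=1, p2=1, p3=1, p4=5)
step 6: fire α:  (p0=4, p1=1, p2=1, p3=1, p4=5) → (p0=4, p1=1, p2=3, p3=0, p4=5)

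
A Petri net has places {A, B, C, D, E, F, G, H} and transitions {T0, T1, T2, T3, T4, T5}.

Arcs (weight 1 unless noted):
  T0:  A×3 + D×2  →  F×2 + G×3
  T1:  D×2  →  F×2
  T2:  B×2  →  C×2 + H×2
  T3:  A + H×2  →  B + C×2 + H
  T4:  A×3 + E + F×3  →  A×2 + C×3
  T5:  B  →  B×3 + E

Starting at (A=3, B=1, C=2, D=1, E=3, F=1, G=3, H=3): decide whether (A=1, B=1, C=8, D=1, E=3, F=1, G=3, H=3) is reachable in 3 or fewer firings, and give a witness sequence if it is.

step 1: fire T3:  (A=3, B=1, C=2, D=1, E=3, F=1, G=3, H=3) → (A=2, B=2, C=4, D=1, E=3, F=1, G=3, H=2)
step 2: fire T2:  (A=2, B=2, C=4, D=1, E=3, F=1, G=3, H=2) → (A=2, B=0, C=6, D=1, E=3, F=1, G=3, H=4)
step 3: fire T3:  (A=2, B=0, C=6, D=1, E=3, F=1, G=3, H=4) → (A=1, B=1, C=8, D=1, E=3, F=1, G=3, H=3)

YES — reachable via ⟨T3, T2, T3⟩ (3 firings)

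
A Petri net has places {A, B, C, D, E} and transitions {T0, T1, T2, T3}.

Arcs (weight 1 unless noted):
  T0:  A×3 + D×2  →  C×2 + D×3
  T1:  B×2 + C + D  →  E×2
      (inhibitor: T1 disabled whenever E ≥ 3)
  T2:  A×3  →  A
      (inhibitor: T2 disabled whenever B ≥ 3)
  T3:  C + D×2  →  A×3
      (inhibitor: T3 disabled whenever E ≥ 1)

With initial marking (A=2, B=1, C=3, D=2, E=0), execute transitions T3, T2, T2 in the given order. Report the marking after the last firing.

(A=1, B=1, C=2, D=0, E=0)

step 1: fire T3:  (A=2, B=1, C=3, D=2, E=0) → (A=5, B=1, C=2, D=0, E=0)
step 2: fire T2:  (A=5, B=1, C=2, D=0, E=0) → (A=3, B=1, C=2, D=0, E=0)
step 3: fire T2:  (A=3, B=1, C=2, D=0, E=0) → (A=1, B=1, C=2, D=0, E=0)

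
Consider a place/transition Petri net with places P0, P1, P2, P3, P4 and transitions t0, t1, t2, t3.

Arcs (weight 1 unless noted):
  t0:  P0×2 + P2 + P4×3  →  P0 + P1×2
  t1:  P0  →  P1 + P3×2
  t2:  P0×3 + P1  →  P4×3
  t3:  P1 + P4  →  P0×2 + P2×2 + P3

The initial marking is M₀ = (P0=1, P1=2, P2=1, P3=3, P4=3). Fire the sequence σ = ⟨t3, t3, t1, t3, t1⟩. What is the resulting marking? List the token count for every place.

(P0=5, P1=1, P2=7, P3=10, P4=0)

step 1: fire t3:  (P0=1, P1=2, P2=1, P3=3, P4=3) → (P0=3, P1=1, P2=3, P3=4, P4=2)
step 2: fire t3:  (P0=3, P1=1, P2=3, P3=4, P4=2) → (P0=5, P1=0, P2=5, P3=5, P4=1)
step 3: fire t1:  (P0=5, P1=0, P2=5, P3=5, P4=1) → (P0=4, P1=1, P2=5, P3=7, P4=1)
step 4: fire t3:  (P0=4, P1=1, P2=5, P3=7, P4=1) → (P0=6, P1=0, P2=7, P3=8, P4=0)
step 5: fire t1:  (P0=6, P1=0, P2=7, P3=8, P4=0) → (P0=5, P1=1, P2=7, P3=10, P4=0)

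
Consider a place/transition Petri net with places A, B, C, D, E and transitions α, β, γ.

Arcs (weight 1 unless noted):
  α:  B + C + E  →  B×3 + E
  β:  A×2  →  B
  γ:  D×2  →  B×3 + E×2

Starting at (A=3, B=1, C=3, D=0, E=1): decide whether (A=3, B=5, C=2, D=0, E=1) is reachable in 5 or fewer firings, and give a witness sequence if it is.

NO — not reachable within 5 firings

depth 0: 1 marking
depth 1: 3 markings reached so far
depth 2: 5 markings reached so far
depth 3: 7 markings reached so far
depth 4: 8 markings reached so far
depth 5: 8 markings reached so far
(frontier empty at depth 5; search complete)
target is not among the 8 markings reachable within 5 steps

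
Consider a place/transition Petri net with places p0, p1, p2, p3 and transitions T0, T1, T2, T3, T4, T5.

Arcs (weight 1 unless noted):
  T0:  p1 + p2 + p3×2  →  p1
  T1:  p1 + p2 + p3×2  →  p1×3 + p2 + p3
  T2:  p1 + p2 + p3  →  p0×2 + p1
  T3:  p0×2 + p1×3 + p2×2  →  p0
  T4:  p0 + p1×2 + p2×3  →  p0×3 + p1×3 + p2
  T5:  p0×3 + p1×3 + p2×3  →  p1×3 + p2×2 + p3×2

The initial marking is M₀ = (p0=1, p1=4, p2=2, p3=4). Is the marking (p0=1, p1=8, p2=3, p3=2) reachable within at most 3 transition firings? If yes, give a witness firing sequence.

NO — not reachable within 3 firings

depth 0: 1 marking
depth 1: 4 markings reached so far
depth 2: 10 markings reached so far
depth 3: 15 markings reached so far
target is not among the 15 markings reachable within 3 steps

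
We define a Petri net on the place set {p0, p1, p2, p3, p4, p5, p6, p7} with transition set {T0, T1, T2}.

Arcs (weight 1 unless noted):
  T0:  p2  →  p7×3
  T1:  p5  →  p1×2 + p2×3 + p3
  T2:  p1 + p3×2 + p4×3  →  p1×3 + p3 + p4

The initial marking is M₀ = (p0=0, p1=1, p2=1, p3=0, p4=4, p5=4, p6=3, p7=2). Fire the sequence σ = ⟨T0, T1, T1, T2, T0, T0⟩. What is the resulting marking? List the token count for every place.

(p0=0, p1=7, p2=4, p3=1, p4=2, p5=2, p6=3, p7=11)

step 1: fire T0:  (p0=0, p1=1, p2=1, p3=0, p4=4, p5=4, p6=3, p7=2) → (p0=0, p1=1, p2=0, p3=0, p4=4, p5=4, p6=3, p7=5)
step 2: fire T1:  (p0=0, p1=1, p2=0, p3=0, p4=4, p5=4, p6=3, p7=5) → (p0=0, p1=3, p2=3, p3=1, p4=4, p5=3, p6=3, p7=5)
step 3: fire T1:  (p0=0, p1=3, p2=3, p3=1, p4=4, p5=3, p6=3, p7=5) → (p0=0, p1=5, p2=6, p3=2, p4=4, p5=2, p6=3, p7=5)
step 4: fire T2:  (p0=0, p1=5, p2=6, p3=2, p4=4, p5=2, p6=3, p7=5) → (p0=0, p1=7, p2=6, p3=1, p4=2, p5=2, p6=3, p7=5)
step 5: fire T0:  (p0=0, p1=7, p2=6, p3=1, p4=2, p5=2, p6=3, p7=5) → (p0=0, p1=7, p2=5, p3=1, p4=2, p5=2, p6=3, p7=8)
step 6: fire T0:  (p0=0, p1=7, p2=5, p3=1, p4=2, p5=2, p6=3, p7=8) → (p0=0, p1=7, p2=4, p3=1, p4=2, p5=2, p6=3, p7=11)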